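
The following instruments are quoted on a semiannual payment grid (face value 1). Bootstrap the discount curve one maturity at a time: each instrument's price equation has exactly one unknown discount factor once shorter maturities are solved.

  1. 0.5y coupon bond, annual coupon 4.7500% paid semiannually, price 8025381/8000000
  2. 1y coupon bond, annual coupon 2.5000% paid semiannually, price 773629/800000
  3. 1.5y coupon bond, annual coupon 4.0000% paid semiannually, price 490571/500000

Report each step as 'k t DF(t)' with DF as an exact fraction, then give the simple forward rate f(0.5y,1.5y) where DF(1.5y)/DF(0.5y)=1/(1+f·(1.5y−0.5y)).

1 1/2 9799/10000
2 1 943/1000
3 3/2 4621/5000
f(0.5y,1.5y) = ((9799/10000)/(4621/5000) − 1)/(1) = 557/9242 ≈ 6.0268%

step 1 [0.5y] bond c/2=19/800: DF=(8025381/8000000 − 19/800·(0))/(1+19/800) = 9799/10000 ≈ 0.979900
step 2 [1y] bond c/2=1/80: DF=(773629/800000 − 1/80·(0.979900))/(1+1/80) = 943/1000 ≈ 0.943000
step 3 [1.5y] bond c/2=1/50: DF=(490571/500000 − 1/50·(0.979900+0.943000))/(1+1/50) = 4621/5000 ≈ 0.924200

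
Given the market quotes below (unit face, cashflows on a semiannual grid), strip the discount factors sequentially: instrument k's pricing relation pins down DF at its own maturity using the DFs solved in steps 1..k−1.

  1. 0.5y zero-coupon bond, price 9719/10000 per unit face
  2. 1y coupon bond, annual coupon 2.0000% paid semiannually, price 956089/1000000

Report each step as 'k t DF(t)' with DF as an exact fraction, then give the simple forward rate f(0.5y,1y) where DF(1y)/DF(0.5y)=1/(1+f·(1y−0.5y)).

1 1/2 9719/10000
2 1 937/1000
f(0.5y,1y) = ((9719/10000)/(937/1000) − 1)/(1/2) = 349/4685 ≈ 7.4493%

step 1 [0.5y] zero: DF = P = 9719/10000 ≈ 0.971900
step 2 [1y] bond c/2=1/100: DF=(956089/1000000 − 1/100·(0.971900))/(1+1/100) = 937/1000 ≈ 0.937000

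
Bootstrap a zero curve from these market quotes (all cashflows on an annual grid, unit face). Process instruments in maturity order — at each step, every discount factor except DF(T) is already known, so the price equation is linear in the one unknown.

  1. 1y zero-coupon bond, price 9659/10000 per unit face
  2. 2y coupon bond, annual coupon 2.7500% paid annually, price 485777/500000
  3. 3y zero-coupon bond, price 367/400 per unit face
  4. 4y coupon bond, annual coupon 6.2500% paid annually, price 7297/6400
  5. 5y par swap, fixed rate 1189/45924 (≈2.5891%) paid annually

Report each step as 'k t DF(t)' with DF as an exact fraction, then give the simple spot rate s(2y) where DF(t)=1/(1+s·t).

step 1 [1y] zero: DF = P = 9659/10000 ≈ 0.965900
step 2 [2y] bond c/1=11/400: DF=(485777/500000 − 11/400·(0.965900))/(1+11/400) = 9197/10000 ≈ 0.919700
step 3 [3y] zero: DF = P = 367/400 ≈ 0.917500
step 4 [4y] bond c/1=1/16: DF=(7297/6400 − 1/16·(0.965900+0.919700+0.917500))/(1+1/16) = 4541/5000 ≈ 0.908200
step 5 [5y] swap r/1=1189/45924: DF=(1 − 1189/45924·(0.965900+0.919700+0.917500+0.908200))/(1+1189/45924) = 8811/10000 ≈ 0.881100

1 1 9659/10000
2 2 9197/10000
3 3 367/400
4 4 4541/5000
5 5 8811/10000
s(2y) = (1/(9197/10000) − 1)/(2) = 803/18394 ≈ 4.3656%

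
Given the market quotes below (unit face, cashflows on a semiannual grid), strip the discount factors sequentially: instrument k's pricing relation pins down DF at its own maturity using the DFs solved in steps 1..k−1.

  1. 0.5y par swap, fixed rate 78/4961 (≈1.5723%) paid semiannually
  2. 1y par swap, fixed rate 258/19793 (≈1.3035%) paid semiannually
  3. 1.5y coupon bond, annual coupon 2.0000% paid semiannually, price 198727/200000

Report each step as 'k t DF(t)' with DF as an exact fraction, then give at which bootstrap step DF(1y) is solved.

1 1/2 4961/5000
2 1 9871/10000
3 3/2 4821/5000
DF(1y) is solved at step 2

step 1 [0.5y] swap r/2=39/4961: DF=(1 − 39/4961·(0))/(1+39/4961) = 4961/5000 ≈ 0.992200
step 2 [1y] swap r/2=129/19793: DF=(1 − 129/19793·(0.992200))/(1+129/19793) = 9871/10000 ≈ 0.987100
step 3 [1.5y] bond c/2=1/100: DF=(198727/200000 − 1/100·(0.992200+0.987100))/(1+1/100) = 4821/5000 ≈ 0.964200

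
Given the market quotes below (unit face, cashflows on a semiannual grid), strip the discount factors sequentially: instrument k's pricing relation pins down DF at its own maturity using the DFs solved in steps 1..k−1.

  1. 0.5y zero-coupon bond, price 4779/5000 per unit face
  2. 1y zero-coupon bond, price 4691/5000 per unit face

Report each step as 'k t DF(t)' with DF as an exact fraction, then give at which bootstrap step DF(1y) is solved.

1 1/2 4779/5000
2 1 4691/5000
DF(1y) is solved at step 2

step 1 [0.5y] zero: DF = P = 4779/5000 ≈ 0.955800
step 2 [1y] zero: DF = P = 4691/5000 ≈ 0.938200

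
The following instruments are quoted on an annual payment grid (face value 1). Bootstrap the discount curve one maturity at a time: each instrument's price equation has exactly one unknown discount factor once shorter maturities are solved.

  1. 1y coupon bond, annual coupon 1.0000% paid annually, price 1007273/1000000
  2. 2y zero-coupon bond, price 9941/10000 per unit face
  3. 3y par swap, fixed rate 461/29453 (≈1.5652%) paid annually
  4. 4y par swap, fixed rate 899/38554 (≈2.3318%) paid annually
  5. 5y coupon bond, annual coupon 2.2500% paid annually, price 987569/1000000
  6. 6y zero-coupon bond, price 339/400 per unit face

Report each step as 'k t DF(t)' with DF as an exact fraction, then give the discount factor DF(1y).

step 1 [1y] bond c/1=1/100: DF=(1007273/1000000 − 1/100·(0))/(1+1/100) = 9973/10000 ≈ 0.997300
step 2 [2y] zero: DF = P = 9941/10000 ≈ 0.994100
step 3 [3y] swap r/1=461/29453: DF=(1 − 461/29453·(0.997300+0.994100))/(1+461/29453) = 9539/10000 ≈ 0.953900
step 4 [4y] swap r/1=899/38554: DF=(1 − 899/38554·(0.997300+0.994100+0.953900))/(1+899/38554) = 9101/10000 ≈ 0.910100
step 5 [5y] bond c/1=9/400: DF=(987569/1000000 − 9/400·(0.997300+0.994100+0.953900+0.910100))/(1+9/400) = 881/1000 ≈ 0.881000
step 6 [6y] zero: DF = P = 339/400 ≈ 0.847500

1 1 9973/10000
2 2 9941/10000
3 3 9539/10000
4 4 9101/10000
5 5 881/1000
6 6 339/400
DF(1y) = 9973/10000 ≈ 0.997300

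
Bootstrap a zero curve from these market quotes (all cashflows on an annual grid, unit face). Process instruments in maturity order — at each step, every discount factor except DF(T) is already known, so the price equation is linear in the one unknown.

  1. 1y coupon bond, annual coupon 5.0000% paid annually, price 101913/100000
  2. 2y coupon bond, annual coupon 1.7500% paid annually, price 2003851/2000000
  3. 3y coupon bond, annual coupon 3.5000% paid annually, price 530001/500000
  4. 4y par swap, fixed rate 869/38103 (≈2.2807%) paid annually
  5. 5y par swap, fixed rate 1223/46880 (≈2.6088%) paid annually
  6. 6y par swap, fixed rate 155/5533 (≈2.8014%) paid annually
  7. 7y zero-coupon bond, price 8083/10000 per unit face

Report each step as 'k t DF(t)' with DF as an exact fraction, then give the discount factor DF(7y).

1 1 4853/5000
2 2 121/125
3 3 4793/5000
4 4 9131/10000
5 5 8777/10000
6 6 169/200
7 7 8083/10000
DF(7y) = 8083/10000 ≈ 0.808300

step 1 [1y] bond c/1=1/20: DF=(101913/100000 − 1/20·(0))/(1+1/20) = 4853/5000 ≈ 0.970600
step 2 [2y] bond c/1=7/400: DF=(2003851/2000000 − 7/400·(0.970600))/(1+7/400) = 121/125 ≈ 0.968000
step 3 [3y] bond c/1=7/200: DF=(530001/500000 − 7/200·(0.970600+0.968000))/(1+7/200) = 4793/5000 ≈ 0.958600
step 4 [4y] swap r/1=869/38103: DF=(1 − 869/38103·(0.970600+0.968000+0.958600))/(1+869/38103) = 9131/10000 ≈ 0.913100
step 5 [5y] swap r/1=1223/46880: DF=(1 − 1223/46880·(0.970600+0.968000+0.958600+0.913100))/(1+1223/46880) = 8777/10000 ≈ 0.877700
step 6 [6y] swap r/1=155/5533: DF=(1 − 155/5533·(0.970600+0.968000+0.958600+0.913100+0.877700))/(1+155/5533) = 169/200 ≈ 0.845000
step 7 [7y] zero: DF = P = 8083/10000 ≈ 0.808300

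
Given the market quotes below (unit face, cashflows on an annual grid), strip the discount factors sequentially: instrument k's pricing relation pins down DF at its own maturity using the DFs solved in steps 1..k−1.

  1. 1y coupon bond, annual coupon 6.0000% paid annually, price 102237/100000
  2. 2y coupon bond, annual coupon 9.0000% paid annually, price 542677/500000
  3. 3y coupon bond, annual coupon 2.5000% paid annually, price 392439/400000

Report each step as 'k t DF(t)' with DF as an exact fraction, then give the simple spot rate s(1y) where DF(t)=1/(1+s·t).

step 1 [1y] bond c/1=3/50: DF=(102237/100000 − 3/50·(0))/(1+3/50) = 1929/2000 ≈ 0.964500
step 2 [2y] bond c/1=9/100: DF=(542677/500000 − 9/100·(0.964500))/(1+9/100) = 9161/10000 ≈ 0.916100
step 3 [3y] bond c/1=1/40: DF=(392439/400000 − 1/40·(0.964500+0.916100))/(1+1/40) = 9113/10000 ≈ 0.911300

1 1 1929/2000
2 2 9161/10000
3 3 9113/10000
s(1y) = (1/(1929/2000) − 1)/(1) = 71/1929 ≈ 3.6807%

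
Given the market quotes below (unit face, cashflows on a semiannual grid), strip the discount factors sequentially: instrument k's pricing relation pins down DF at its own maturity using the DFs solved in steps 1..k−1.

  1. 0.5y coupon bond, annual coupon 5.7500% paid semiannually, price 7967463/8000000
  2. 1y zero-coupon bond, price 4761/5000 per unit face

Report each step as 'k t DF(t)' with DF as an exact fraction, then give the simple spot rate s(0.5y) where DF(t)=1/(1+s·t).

1 1/2 9681/10000
2 1 4761/5000
s(0.5y) = (1/(9681/10000) − 1)/(1/2) = 638/9681 ≈ 6.5902%

step 1 [0.5y] bond c/2=23/800: DF=(7967463/8000000 − 23/800·(0))/(1+23/800) = 9681/10000 ≈ 0.968100
step 2 [1y] zero: DF = P = 4761/5000 ≈ 0.952200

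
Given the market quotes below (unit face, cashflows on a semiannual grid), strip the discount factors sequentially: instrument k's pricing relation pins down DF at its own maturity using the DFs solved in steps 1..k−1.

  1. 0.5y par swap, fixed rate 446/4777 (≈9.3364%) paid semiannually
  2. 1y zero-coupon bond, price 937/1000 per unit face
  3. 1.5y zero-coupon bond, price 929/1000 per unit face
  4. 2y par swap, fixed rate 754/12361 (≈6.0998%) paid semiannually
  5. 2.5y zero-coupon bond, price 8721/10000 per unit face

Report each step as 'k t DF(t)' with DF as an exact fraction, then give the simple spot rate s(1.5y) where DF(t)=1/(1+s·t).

1 1/2 4777/5000
2 1 937/1000
3 3/2 929/1000
4 2 8869/10000
5 5/2 8721/10000
s(1.5y) = (1/(929/1000) − 1)/(3/2) = 142/2787 ≈ 5.0951%

step 1 [0.5y] swap r/2=223/4777: DF=(1 − 223/4777·(0))/(1+223/4777) = 4777/5000 ≈ 0.955400
step 2 [1y] zero: DF = P = 937/1000 ≈ 0.937000
step 3 [1.5y] zero: DF = P = 929/1000 ≈ 0.929000
step 4 [2y] swap r/2=377/12361: DF=(1 − 377/12361·(0.955400+0.937000+0.929000))/(1+377/12361) = 8869/10000 ≈ 0.886900
step 5 [2.5y] zero: DF = P = 8721/10000 ≈ 0.872100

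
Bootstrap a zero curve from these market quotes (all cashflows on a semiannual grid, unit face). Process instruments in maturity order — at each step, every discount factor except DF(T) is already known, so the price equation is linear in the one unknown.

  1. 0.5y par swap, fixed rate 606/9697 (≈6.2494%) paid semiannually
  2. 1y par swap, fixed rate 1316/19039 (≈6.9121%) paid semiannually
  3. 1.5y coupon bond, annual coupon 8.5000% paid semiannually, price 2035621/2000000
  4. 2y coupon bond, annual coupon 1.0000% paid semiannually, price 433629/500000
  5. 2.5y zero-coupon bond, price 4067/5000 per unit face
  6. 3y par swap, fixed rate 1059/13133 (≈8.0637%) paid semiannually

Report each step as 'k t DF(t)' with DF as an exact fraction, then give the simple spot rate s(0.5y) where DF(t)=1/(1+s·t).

1 1/2 9697/10000
2 1 4671/5000
3 3/2 8987/10000
4 2 849/1000
5 5/2 4067/5000
6 3 3941/5000
s(0.5y) = (1/(9697/10000) − 1)/(1/2) = 606/9697 ≈ 6.2494%

step 1 [0.5y] swap r/2=303/9697: DF=(1 − 303/9697·(0))/(1+303/9697) = 9697/10000 ≈ 0.969700
step 2 [1y] swap r/2=658/19039: DF=(1 − 658/19039·(0.969700))/(1+658/19039) = 4671/5000 ≈ 0.934200
step 3 [1.5y] bond c/2=17/400: DF=(2035621/2000000 − 17/400·(0.969700+0.934200))/(1+17/400) = 8987/10000 ≈ 0.898700
step 4 [2y] bond c/2=1/200: DF=(433629/500000 − 1/200·(0.969700+0.934200+0.898700))/(1+1/200) = 849/1000 ≈ 0.849000
step 5 [2.5y] zero: DF = P = 4067/5000 ≈ 0.813400
step 6 [3y] swap r/2=1059/26266: DF=(1 − 1059/26266·(0.969700+0.934200+0.898700+0.849000+0.813400))/(1+1059/26266) = 3941/5000 ≈ 0.788200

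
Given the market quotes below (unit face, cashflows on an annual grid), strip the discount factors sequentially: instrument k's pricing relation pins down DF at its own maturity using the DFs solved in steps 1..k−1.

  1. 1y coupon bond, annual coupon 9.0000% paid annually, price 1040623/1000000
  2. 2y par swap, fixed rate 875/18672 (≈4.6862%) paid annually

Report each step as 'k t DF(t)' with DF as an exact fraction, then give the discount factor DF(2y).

step 1 [1y] bond c/1=9/100: DF=(1040623/1000000 − 9/100·(0))/(1+9/100) = 9547/10000 ≈ 0.954700
step 2 [2y] swap r/1=875/18672: DF=(1 − 875/18672·(0.954700))/(1+875/18672) = 73/80 ≈ 0.912500

1 1 9547/10000
2 2 73/80
DF(2y) = 73/80 ≈ 0.912500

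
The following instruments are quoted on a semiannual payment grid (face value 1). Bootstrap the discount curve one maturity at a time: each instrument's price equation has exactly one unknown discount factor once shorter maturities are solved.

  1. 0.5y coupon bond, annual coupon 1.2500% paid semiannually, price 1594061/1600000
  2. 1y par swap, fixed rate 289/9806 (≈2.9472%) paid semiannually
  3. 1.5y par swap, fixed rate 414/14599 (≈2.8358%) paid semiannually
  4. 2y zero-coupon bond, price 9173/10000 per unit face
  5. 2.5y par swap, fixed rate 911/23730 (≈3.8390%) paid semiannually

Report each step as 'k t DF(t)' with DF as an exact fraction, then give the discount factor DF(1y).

step 1 [0.5y] bond c/2=1/160: DF=(1594061/1600000 − 1/160·(0))/(1+1/160) = 9901/10000 ≈ 0.990100
step 2 [1y] swap r/2=289/19612: DF=(1 − 289/19612·(0.990100))/(1+289/19612) = 9711/10000 ≈ 0.971100
step 3 [1.5y] swap r/2=207/14599: DF=(1 − 207/14599·(0.990100+0.971100))/(1+207/14599) = 4793/5000 ≈ 0.958600
step 4 [2y] zero: DF = P = 9173/10000 ≈ 0.917300
step 5 [2.5y] swap r/2=911/47460: DF=(1 − 911/47460·(0.990100+0.971100+0.958600+0.917300))/(1+911/47460) = 9089/10000 ≈ 0.908900

1 1/2 9901/10000
2 1 9711/10000
3 3/2 4793/5000
4 2 9173/10000
5 5/2 9089/10000
DF(1y) = 9711/10000 ≈ 0.971100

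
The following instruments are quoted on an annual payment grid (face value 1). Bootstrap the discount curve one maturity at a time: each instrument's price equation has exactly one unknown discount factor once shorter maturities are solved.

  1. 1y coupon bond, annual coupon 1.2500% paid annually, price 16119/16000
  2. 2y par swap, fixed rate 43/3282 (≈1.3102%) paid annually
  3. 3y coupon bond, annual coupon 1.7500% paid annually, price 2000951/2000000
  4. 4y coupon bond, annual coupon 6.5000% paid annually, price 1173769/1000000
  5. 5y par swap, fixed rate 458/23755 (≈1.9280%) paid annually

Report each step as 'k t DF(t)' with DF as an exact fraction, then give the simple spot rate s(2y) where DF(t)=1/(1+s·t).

step 1 [1y] bond c/1=1/80: DF=(16119/16000 − 1/80·(0))/(1+1/80) = 199/200 ≈ 0.995000
step 2 [2y] swap r/1=43/3282: DF=(1 − 43/3282·(0.995000))/(1+43/3282) = 4871/5000 ≈ 0.974200
step 3 [3y] bond c/1=7/400: DF=(2000951/2000000 − 7/400·(0.995000+0.974200))/(1+7/400) = 4747/5000 ≈ 0.949400
step 4 [4y] bond c/1=13/200: DF=(1173769/1000000 − 13/200·(0.995000+0.974200+0.949400))/(1+13/200) = 231/250 ≈ 0.924000
step 5 [5y] swap r/1=458/23755: DF=(1 − 458/23755·(0.995000+0.974200+0.949400+0.924000))/(1+458/23755) = 2271/2500 ≈ 0.908400

1 1 199/200
2 2 4871/5000
3 3 4747/5000
4 4 231/250
5 5 2271/2500
s(2y) = (1/(4871/5000) − 1)/(2) = 129/9742 ≈ 1.3242%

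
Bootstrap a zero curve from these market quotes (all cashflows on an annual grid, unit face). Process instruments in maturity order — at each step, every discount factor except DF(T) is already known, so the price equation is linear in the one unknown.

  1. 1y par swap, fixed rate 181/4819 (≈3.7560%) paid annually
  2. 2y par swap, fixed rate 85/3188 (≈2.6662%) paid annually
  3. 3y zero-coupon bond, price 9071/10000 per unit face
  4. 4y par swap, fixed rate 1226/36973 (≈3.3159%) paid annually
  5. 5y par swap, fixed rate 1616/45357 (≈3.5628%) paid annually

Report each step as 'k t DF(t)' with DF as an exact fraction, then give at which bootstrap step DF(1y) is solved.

step 1 [1y] swap r/1=181/4819: DF=(1 − 181/4819·(0))/(1+181/4819) = 4819/5000 ≈ 0.963800
step 2 [2y] swap r/1=85/3188: DF=(1 − 85/3188·(0.963800))/(1+85/3188) = 949/1000 ≈ 0.949000
step 3 [3y] zero: DF = P = 9071/10000 ≈ 0.907100
step 4 [4y] swap r/1=1226/36973: DF=(1 − 1226/36973·(0.963800+0.949000+0.907100))/(1+1226/36973) = 4387/5000 ≈ 0.877400
step 5 [5y] swap r/1=1616/45357: DF=(1 − 1616/45357·(0.963800+0.949000+0.907100+0.877400))/(1+1616/45357) = 524/625 ≈ 0.838400

1 1 4819/5000
2 2 949/1000
3 3 9071/10000
4 4 4387/5000
5 5 524/625
DF(1y) is solved at step 1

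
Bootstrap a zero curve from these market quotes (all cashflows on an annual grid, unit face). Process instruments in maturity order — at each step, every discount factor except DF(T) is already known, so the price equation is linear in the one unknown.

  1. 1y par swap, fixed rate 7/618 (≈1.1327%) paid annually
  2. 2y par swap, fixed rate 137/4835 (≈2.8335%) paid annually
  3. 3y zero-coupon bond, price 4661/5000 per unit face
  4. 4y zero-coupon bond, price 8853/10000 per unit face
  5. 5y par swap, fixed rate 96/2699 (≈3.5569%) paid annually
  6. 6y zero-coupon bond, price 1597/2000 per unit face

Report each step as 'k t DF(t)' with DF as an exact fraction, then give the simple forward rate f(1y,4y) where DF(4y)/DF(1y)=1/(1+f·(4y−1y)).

1 1 618/625
2 2 2363/2500
3 3 4661/5000
4 4 8853/10000
5 5 523/625
6 6 1597/2000
f(1y,4y) = ((618/625)/(8853/10000) − 1)/(3) = 115/2951 ≈ 3.8970%

step 1 [1y] swap r/1=7/618: DF=(1 − 7/618·(0))/(1+7/618) = 618/625 ≈ 0.988800
step 2 [2y] swap r/1=137/4835: DF=(1 − 137/4835·(0.988800))/(1+137/4835) = 2363/2500 ≈ 0.945200
step 3 [3y] zero: DF = P = 4661/5000 ≈ 0.932200
step 4 [4y] zero: DF = P = 8853/10000 ≈ 0.885300
step 5 [5y] swap r/1=96/2699: DF=(1 − 96/2699·(0.988800+0.945200+0.932200+0.885300))/(1+96/2699) = 523/625 ≈ 0.836800
step 6 [6y] zero: DF = P = 1597/2000 ≈ 0.798500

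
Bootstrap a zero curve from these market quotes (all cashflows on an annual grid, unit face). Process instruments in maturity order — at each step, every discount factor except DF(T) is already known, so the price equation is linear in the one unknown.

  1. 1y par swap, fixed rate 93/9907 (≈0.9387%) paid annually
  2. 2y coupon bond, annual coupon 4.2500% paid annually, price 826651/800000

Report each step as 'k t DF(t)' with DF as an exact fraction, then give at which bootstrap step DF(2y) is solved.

step 1 [1y] swap r/1=93/9907: DF=(1 − 93/9907·(0))/(1+93/9907) = 9907/10000 ≈ 0.990700
step 2 [2y] bond c/1=17/400: DF=(826651/800000 − 17/400·(0.990700))/(1+17/400) = 2377/2500 ≈ 0.950800

1 1 9907/10000
2 2 2377/2500
DF(2y) is solved at step 2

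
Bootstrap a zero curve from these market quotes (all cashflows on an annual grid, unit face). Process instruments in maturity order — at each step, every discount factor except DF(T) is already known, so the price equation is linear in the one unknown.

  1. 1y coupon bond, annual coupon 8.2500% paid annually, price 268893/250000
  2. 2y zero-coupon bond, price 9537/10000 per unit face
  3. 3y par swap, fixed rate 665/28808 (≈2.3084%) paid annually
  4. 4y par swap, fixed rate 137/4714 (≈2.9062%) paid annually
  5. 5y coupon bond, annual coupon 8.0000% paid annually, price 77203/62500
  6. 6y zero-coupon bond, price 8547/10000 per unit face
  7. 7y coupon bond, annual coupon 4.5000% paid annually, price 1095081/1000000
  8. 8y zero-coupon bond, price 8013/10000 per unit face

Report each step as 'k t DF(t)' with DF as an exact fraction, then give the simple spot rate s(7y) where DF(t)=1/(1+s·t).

step 1 [1y] bond c/1=33/400: DF=(268893/250000 − 33/400·(0))/(1+33/400) = 621/625 ≈ 0.993600
step 2 [2y] zero: DF = P = 9537/10000 ≈ 0.953700
step 3 [3y] swap r/1=665/28808: DF=(1 − 665/28808·(0.993600+0.953700))/(1+665/28808) = 1867/2000 ≈ 0.933500
step 4 [4y] swap r/1=137/4714: DF=(1 − 137/4714·(0.993600+0.953700+0.933500))/(1+137/4714) = 1113/1250 ≈ 0.890400
step 5 [5y] bond c/1=2/25: DF=(77203/62500 − 2/25·(0.993600+0.953700+0.933500+0.890400))/(1+2/25) = 2161/2500 ≈ 0.864400
step 6 [6y] zero: DF = P = 8547/10000 ≈ 0.854700
step 7 [7y] bond c/1=9/200: DF=(1095081/1000000 − 9/200·(0.993600+0.953700+0.933500+0.890400+0.864400+0.854700))/(1+9/200) = 1623/2000 ≈ 0.811500
step 8 [8y] zero: DF = P = 8013/10000 ≈ 0.801300

1 1 621/625
2 2 9537/10000
3 3 1867/2000
4 4 1113/1250
5 5 2161/2500
6 6 8547/10000
7 7 1623/2000
8 8 8013/10000
s(7y) = (1/(1623/2000) − 1)/(7) = 377/11361 ≈ 3.3184%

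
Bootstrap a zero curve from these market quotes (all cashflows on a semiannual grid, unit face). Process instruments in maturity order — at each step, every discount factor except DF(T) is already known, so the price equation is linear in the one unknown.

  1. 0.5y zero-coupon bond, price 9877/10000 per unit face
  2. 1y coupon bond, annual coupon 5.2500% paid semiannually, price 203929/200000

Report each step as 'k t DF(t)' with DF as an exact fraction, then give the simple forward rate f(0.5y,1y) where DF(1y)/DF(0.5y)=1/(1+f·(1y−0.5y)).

1 1/2 9877/10000
2 1 9683/10000
f(0.5y,1y) = ((9877/10000)/(9683/10000) − 1)/(1/2) = 388/9683 ≈ 4.0070%

step 1 [0.5y] zero: DF = P = 9877/10000 ≈ 0.987700
step 2 [1y] bond c/2=21/800: DF=(203929/200000 − 21/800·(0.987700))/(1+21/800) = 9683/10000 ≈ 0.968300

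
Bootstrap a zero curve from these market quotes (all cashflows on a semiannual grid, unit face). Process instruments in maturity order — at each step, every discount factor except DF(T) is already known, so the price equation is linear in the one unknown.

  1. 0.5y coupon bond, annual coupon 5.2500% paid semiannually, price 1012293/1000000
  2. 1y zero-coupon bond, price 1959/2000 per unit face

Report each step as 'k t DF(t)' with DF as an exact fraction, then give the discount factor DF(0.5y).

step 1 [0.5y] bond c/2=21/800: DF=(1012293/1000000 − 21/800·(0))/(1+21/800) = 1233/1250 ≈ 0.986400
step 2 [1y] zero: DF = P = 1959/2000 ≈ 0.979500

1 1/2 1233/1250
2 1 1959/2000
DF(0.5y) = 1233/1250 ≈ 0.986400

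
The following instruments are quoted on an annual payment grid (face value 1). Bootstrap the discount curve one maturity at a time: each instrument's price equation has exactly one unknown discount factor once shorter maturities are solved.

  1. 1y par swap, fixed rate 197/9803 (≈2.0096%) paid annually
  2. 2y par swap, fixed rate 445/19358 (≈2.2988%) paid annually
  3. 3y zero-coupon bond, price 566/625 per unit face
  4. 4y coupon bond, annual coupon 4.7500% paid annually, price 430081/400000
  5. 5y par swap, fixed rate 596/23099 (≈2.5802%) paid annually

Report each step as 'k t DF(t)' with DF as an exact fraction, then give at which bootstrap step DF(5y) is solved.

1 1 9803/10000
2 2 1911/2000
3 3 566/625
4 4 561/625
5 5 1101/1250
DF(5y) is solved at step 5

step 1 [1y] swap r/1=197/9803: DF=(1 − 197/9803·(0))/(1+197/9803) = 9803/10000 ≈ 0.980300
step 2 [2y] swap r/1=445/19358: DF=(1 − 445/19358·(0.980300))/(1+445/19358) = 1911/2000 ≈ 0.955500
step 3 [3y] zero: DF = P = 566/625 ≈ 0.905600
step 4 [4y] bond c/1=19/400: DF=(430081/400000 − 19/400·(0.980300+0.955500+0.905600))/(1+19/400) = 561/625 ≈ 0.897600
step 5 [5y] swap r/1=596/23099: DF=(1 − 596/23099·(0.980300+0.955500+0.905600+0.897600))/(1+596/23099) = 1101/1250 ≈ 0.880800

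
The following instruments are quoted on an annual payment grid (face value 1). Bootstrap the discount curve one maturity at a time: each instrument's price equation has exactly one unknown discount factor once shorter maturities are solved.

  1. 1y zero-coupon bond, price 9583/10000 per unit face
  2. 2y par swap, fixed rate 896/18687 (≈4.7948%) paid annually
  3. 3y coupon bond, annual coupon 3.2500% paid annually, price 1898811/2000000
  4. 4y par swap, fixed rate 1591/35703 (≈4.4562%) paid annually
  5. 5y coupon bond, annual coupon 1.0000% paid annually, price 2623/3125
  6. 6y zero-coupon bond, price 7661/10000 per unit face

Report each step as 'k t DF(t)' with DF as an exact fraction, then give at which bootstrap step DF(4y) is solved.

1 1 9583/10000
2 2 569/625
3 3 8607/10000
4 4 8409/10000
5 5 7957/10000
6 6 7661/10000
DF(4y) is solved at step 4

step 1 [1y] zero: DF = P = 9583/10000 ≈ 0.958300
step 2 [2y] swap r/1=896/18687: DF=(1 − 896/18687·(0.958300))/(1+896/18687) = 569/625 ≈ 0.910400
step 3 [3y] bond c/1=13/400: DF=(1898811/2000000 − 13/400·(0.958300+0.910400))/(1+13/400) = 8607/10000 ≈ 0.860700
step 4 [4y] swap r/1=1591/35703: DF=(1 − 1591/35703·(0.958300+0.910400+0.860700))/(1+1591/35703) = 8409/10000 ≈ 0.840900
step 5 [5y] bond c/1=1/100: DF=(2623/3125 − 1/100·(0.958300+0.910400+0.860700+0.840900))/(1+1/100) = 7957/10000 ≈ 0.795700
step 6 [6y] zero: DF = P = 7661/10000 ≈ 0.766100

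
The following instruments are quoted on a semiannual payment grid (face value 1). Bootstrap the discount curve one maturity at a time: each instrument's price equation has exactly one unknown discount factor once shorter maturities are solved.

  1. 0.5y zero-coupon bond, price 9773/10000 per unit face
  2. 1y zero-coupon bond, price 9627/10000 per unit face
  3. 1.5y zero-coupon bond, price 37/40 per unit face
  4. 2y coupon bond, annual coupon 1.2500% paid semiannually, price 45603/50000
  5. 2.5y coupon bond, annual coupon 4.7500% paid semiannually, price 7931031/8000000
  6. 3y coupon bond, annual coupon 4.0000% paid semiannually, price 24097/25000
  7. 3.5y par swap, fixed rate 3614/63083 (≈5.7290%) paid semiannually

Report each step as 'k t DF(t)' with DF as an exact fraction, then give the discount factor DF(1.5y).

step 1 [0.5y] zero: DF = P = 9773/10000 ≈ 0.977300
step 2 [1y] zero: DF = P = 9627/10000 ≈ 0.962700
step 3 [1.5y] zero: DF = P = 37/40 ≈ 0.925000
step 4 [2y] bond c/2=1/160: DF=(45603/50000 − 1/160·(0.977300+0.962700+0.925000))/(1+1/160) = 4443/5000 ≈ 0.888600
step 5 [2.5y] bond c/2=19/800: DF=(7931031/8000000 − 19/800·(0.977300+0.962700+0.925000+0.888600))/(1+19/800) = 8813/10000 ≈ 0.881300
step 6 [3y] bond c/2=1/50: DF=(24097/25000 − 1/50·(0.977300+0.962700+0.925000+0.888600+0.881300))/(1+1/50) = 8541/10000 ≈ 0.854100
step 7 [3.5y] swap r/2=1807/63083: DF=(1 − 1807/63083·(0.977300+0.962700+0.925000+0.888600+0.881300+0.854100))/(1+1807/63083) = 8193/10000 ≈ 0.819300

1 1/2 9773/10000
2 1 9627/10000
3 3/2 37/40
4 2 4443/5000
5 5/2 8813/10000
6 3 8541/10000
7 7/2 8193/10000
DF(1.5y) = 37/40 ≈ 0.925000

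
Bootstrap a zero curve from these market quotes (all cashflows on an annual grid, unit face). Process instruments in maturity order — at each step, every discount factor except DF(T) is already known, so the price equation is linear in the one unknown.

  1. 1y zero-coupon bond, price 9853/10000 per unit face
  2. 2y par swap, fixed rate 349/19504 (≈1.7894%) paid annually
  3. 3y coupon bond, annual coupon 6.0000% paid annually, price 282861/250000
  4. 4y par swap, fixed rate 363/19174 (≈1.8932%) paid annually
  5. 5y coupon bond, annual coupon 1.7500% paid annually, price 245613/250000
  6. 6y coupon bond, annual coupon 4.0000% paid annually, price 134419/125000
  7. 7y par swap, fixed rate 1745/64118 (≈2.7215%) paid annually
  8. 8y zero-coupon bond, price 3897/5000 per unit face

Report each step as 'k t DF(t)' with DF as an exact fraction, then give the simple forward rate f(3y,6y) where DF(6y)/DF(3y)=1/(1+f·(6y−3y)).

1 1 9853/10000
2 2 9651/10000
3 3 957/1000
4 4 4637/5000
5 5 2249/2500
6 6 8519/10000
7 7 1651/2000
8 8 3897/5000
f(3y,6y) = ((957/1000)/(8519/10000) − 1)/(3) = 1051/25557 ≈ 4.1124%

step 1 [1y] zero: DF = P = 9853/10000 ≈ 0.985300
step 2 [2y] swap r/1=349/19504: DF=(1 − 349/19504·(0.985300))/(1+349/19504) = 9651/10000 ≈ 0.965100
step 3 [3y] bond c/1=3/50: DF=(282861/250000 − 3/50·(0.985300+0.965100))/(1+3/50) = 957/1000 ≈ 0.957000
step 4 [4y] swap r/1=363/19174: DF=(1 − 363/19174·(0.985300+0.965100+0.957000))/(1+363/19174) = 4637/5000 ≈ 0.927400
step 5 [5y] bond c/1=7/400: DF=(245613/250000 − 7/400·(0.985300+0.965100+0.957000+0.927400))/(1+7/400) = 2249/2500 ≈ 0.899600
step 6 [6y] bond c/1=1/25: DF=(134419/125000 − 1/25·(0.985300+0.965100+0.957000+0.927400+0.899600))/(1+1/25) = 8519/10000 ≈ 0.851900
step 7 [7y] swap r/1=1745/64118: DF=(1 − 1745/64118·(0.985300+0.965100+0.957000+0.927400+0.899600+0.851900))/(1+1745/64118) = 1651/2000 ≈ 0.825500
step 8 [8y] zero: DF = P = 3897/5000 ≈ 0.779400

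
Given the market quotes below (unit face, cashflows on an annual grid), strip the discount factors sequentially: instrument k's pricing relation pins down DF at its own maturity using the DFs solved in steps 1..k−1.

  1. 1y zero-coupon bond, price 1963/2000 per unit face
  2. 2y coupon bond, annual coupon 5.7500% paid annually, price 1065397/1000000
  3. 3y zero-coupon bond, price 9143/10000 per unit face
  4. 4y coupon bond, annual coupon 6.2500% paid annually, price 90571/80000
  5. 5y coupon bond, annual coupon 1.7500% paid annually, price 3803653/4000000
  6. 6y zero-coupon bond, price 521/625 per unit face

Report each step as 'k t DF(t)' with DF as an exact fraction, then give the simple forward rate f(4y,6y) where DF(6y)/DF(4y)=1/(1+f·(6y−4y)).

1 1 1963/2000
2 2 9541/10000
3 3 9143/10000
4 4 8979/10000
5 5 8701/10000
6 6 521/625
f(4y,6y) = ((8979/10000)/(521/625) − 1)/(2) = 643/16672 ≈ 3.8568%

step 1 [1y] zero: DF = P = 1963/2000 ≈ 0.981500
step 2 [2y] bond c/1=23/400: DF=(1065397/1000000 − 23/400·(0.981500))/(1+23/400) = 9541/10000 ≈ 0.954100
step 3 [3y] zero: DF = P = 9143/10000 ≈ 0.914300
step 4 [4y] bond c/1=1/16: DF=(90571/80000 − 1/16·(0.981500+0.954100+0.914300))/(1+1/16) = 8979/10000 ≈ 0.897900
step 5 [5y] bond c/1=7/400: DF=(3803653/4000000 − 7/400·(0.981500+0.954100+0.914300+0.897900))/(1+7/400) = 8701/10000 ≈ 0.870100
step 6 [6y] zero: DF = P = 521/625 ≈ 0.833600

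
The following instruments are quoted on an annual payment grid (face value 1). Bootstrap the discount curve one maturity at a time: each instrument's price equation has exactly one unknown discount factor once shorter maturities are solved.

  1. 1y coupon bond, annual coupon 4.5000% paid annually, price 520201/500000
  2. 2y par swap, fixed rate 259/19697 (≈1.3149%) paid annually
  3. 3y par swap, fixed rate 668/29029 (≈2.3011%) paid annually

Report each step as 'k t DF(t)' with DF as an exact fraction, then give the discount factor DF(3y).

1 1 2489/2500
2 2 9741/10000
3 3 2333/2500
DF(3y) = 2333/2500 ≈ 0.933200

step 1 [1y] bond c/1=9/200: DF=(520201/500000 − 9/200·(0))/(1+9/200) = 2489/2500 ≈ 0.995600
step 2 [2y] swap r/1=259/19697: DF=(1 − 259/19697·(0.995600))/(1+259/19697) = 9741/10000 ≈ 0.974100
step 3 [3y] swap r/1=668/29029: DF=(1 − 668/29029·(0.995600+0.974100))/(1+668/29029) = 2333/2500 ≈ 0.933200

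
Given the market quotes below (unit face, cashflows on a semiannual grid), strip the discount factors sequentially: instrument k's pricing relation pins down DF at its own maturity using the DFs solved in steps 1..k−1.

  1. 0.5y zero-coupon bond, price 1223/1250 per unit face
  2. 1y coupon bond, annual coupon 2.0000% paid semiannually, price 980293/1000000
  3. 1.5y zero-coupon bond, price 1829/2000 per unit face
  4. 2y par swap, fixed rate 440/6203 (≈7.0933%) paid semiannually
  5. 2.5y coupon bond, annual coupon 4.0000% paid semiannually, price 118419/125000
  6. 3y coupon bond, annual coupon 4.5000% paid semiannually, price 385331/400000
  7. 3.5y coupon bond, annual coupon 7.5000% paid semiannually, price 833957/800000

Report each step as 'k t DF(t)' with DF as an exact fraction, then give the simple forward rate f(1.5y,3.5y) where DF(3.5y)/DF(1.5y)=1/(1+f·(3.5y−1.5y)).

1 1/2 1223/1250
2 1 9609/10000
3 3/2 1829/2000
4 2 217/250
5 5/2 4279/5000
6 3 4207/5000
7 7/2 8089/10000
f(1.5y,3.5y) = ((1829/2000)/(8089/10000) − 1)/(2) = 528/8089 ≈ 6.5274%

step 1 [0.5y] zero: DF = P = 1223/1250 ≈ 0.978400
step 2 [1y] bond c/2=1/100: DF=(980293/1000000 − 1/100·(0.978400))/(1+1/100) = 9609/10000 ≈ 0.960900
step 3 [1.5y] zero: DF = P = 1829/2000 ≈ 0.914500
step 4 [2y] swap r/2=220/6203: DF=(1 − 220/6203·(0.978400+0.960900+0.914500))/(1+220/6203) = 217/250 ≈ 0.868000
step 5 [2.5y] bond c/2=1/50: DF=(118419/125000 − 1/50·(0.978400+0.960900+0.914500+0.868000))/(1+1/50) = 4279/5000 ≈ 0.855800
step 6 [3y] bond c/2=9/400: DF=(385331/400000 − 9/400·(0.978400+0.960900+0.914500+0.868000+0.855800))/(1+9/400) = 4207/5000 ≈ 0.841400
step 7 [3.5y] bond c/2=3/80: DF=(833957/800000 − 3/80·(0.978400+0.960900+0.914500+0.868000+0.855800+0.841400))/(1+3/80) = 8089/10000 ≈ 0.808900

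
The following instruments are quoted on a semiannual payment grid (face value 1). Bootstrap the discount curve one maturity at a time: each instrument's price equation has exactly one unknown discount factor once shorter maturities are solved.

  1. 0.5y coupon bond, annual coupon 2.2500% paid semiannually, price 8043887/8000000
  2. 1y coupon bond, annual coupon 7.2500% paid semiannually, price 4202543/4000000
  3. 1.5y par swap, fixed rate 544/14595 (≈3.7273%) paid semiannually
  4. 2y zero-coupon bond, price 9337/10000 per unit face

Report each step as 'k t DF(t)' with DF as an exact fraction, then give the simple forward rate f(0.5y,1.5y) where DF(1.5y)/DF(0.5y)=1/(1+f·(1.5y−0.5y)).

step 1 [0.5y] bond c/2=9/800: DF=(8043887/8000000 − 9/800·(0))/(1+9/800) = 9943/10000 ≈ 0.994300
step 2 [1y] bond c/2=29/800: DF=(4202543/4000000 − 29/800·(0.994300))/(1+29/800) = 9791/10000 ≈ 0.979100
step 3 [1.5y] swap r/2=272/14595: DF=(1 − 272/14595·(0.994300+0.979100))/(1+272/14595) = 591/625 ≈ 0.945600
step 4 [2y] zero: DF = P = 9337/10000 ≈ 0.933700

1 1/2 9943/10000
2 1 9791/10000
3 3/2 591/625
4 2 9337/10000
f(0.5y,1.5y) = ((9943/10000)/(591/625) − 1)/(1) = 487/9456 ≈ 5.1502%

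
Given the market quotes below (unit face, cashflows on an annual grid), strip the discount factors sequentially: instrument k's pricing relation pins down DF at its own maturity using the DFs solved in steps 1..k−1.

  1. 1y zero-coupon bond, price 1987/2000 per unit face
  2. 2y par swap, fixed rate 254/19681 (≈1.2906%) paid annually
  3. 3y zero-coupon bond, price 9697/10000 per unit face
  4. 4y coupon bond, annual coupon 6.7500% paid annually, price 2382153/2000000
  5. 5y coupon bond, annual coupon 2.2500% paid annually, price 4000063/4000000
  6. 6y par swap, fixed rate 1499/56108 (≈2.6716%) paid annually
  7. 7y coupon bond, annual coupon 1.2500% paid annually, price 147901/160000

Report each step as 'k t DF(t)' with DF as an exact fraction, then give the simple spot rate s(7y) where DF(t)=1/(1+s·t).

1 1 1987/2000
2 2 4873/5000
3 3 9697/10000
4 4 93/100
5 5 8929/10000
6 6 8501/10000
7 7 8437/10000
s(7y) = (1/(8437/10000) − 1)/(7) = 1563/59059 ≈ 2.6465%

step 1 [1y] zero: DF = P = 1987/2000 ≈ 0.993500
step 2 [2y] swap r/1=254/19681: DF=(1 − 254/19681·(0.993500))/(1+254/19681) = 4873/5000 ≈ 0.974600
step 3 [3y] zero: DF = P = 9697/10000 ≈ 0.969700
step 4 [4y] bond c/1=27/400: DF=(2382153/2000000 − 27/400·(0.993500+0.974600+0.969700))/(1+27/400) = 93/100 ≈ 0.930000
step 5 [5y] bond c/1=9/400: DF=(4000063/4000000 − 9/400·(0.993500+0.974600+0.969700+0.930000))/(1+9/400) = 8929/10000 ≈ 0.892900
step 6 [6y] swap r/1=1499/56108: DF=(1 − 1499/56108·(0.993500+0.974600+0.969700+0.930000+0.892900))/(1+1499/56108) = 8501/10000 ≈ 0.850100
step 7 [7y] bond c/1=1/80: DF=(147901/160000 − 1/80·(0.993500+0.974600+0.969700+0.930000+0.892900+0.850100))/(1+1/80) = 8437/10000 ≈ 0.843700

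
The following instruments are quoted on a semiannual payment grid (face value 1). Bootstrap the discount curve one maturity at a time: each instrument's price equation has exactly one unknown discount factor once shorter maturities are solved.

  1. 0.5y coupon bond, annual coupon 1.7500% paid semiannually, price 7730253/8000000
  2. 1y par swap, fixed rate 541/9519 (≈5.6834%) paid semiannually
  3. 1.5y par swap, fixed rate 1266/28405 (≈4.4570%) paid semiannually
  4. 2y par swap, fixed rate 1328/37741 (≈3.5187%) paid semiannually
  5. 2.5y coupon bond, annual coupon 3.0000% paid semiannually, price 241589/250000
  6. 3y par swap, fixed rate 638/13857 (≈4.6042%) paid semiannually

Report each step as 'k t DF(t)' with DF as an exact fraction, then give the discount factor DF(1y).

step 1 [0.5y] bond c/2=7/800: DF=(7730253/8000000 − 7/800·(0))/(1+7/800) = 9579/10000 ≈ 0.957900
step 2 [1y] swap r/2=541/19038: DF=(1 − 541/19038·(0.957900))/(1+541/19038) = 9459/10000 ≈ 0.945900
step 3 [1.5y] swap r/2=633/28405: DF=(1 − 633/28405·(0.957900+0.945900))/(1+633/28405) = 9367/10000 ≈ 0.936700
step 4 [2y] swap r/2=664/37741: DF=(1 − 664/37741·(0.957900+0.945900+0.936700))/(1+664/37741) = 1167/1250 ≈ 0.933600
step 5 [2.5y] bond c/2=3/200: DF=(241589/250000 − 3/200·(0.957900+0.945900+0.936700+0.933600))/(1+3/200) = 8963/10000 ≈ 0.896300
step 6 [3y] swap r/2=319/13857: DF=(1 − 319/13857·(0.957900+0.945900+0.936700+0.933600+0.896300))/(1+319/13857) = 2181/2500 ≈ 0.872400

1 1/2 9579/10000
2 1 9459/10000
3 3/2 9367/10000
4 2 1167/1250
5 5/2 8963/10000
6 3 2181/2500
DF(1y) = 9459/10000 ≈ 0.945900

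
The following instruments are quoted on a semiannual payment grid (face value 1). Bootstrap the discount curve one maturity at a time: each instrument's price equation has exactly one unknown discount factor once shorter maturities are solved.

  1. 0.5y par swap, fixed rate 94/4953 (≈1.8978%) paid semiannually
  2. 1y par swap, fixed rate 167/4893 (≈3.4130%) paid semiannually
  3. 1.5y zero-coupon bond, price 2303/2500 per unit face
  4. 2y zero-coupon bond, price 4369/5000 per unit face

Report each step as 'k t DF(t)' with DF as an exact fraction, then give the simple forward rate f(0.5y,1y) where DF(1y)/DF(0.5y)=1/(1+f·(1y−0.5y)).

step 1 [0.5y] swap r/2=47/4953: DF=(1 − 47/4953·(0))/(1+47/4953) = 4953/5000 ≈ 0.990600
step 2 [1y] swap r/2=167/9786: DF=(1 − 167/9786·(0.990600))/(1+167/9786) = 4833/5000 ≈ 0.966600
step 3 [1.5y] zero: DF = P = 2303/2500 ≈ 0.921200
step 4 [2y] zero: DF = P = 4369/5000 ≈ 0.873800

1 1/2 4953/5000
2 1 4833/5000
3 3/2 2303/2500
4 2 4369/5000
f(0.5y,1y) = ((4953/5000)/(4833/5000) − 1)/(1/2) = 80/1611 ≈ 4.9659%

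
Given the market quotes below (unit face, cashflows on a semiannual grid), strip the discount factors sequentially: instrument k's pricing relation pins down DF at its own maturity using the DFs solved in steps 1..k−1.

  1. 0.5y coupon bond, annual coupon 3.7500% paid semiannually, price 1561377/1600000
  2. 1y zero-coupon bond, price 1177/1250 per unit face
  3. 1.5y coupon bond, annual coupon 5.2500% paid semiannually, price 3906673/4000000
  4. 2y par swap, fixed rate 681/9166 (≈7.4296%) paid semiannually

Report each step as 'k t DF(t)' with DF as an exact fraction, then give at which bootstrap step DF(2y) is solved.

1 1/2 9579/10000
2 1 1177/1250
3 3/2 9031/10000
4 2 4319/5000
DF(2y) is solved at step 4

step 1 [0.5y] bond c/2=3/160: DF=(1561377/1600000 − 3/160·(0))/(1+3/160) = 9579/10000 ≈ 0.957900
step 2 [1y] zero: DF = P = 1177/1250 ≈ 0.941600
step 3 [1.5y] bond c/2=21/800: DF=(3906673/4000000 − 21/800·(0.957900+0.941600))/(1+21/800) = 9031/10000 ≈ 0.903100
step 4 [2y] swap r/2=681/18332: DF=(1 − 681/18332·(0.957900+0.941600+0.903100))/(1+681/18332) = 4319/5000 ≈ 0.863800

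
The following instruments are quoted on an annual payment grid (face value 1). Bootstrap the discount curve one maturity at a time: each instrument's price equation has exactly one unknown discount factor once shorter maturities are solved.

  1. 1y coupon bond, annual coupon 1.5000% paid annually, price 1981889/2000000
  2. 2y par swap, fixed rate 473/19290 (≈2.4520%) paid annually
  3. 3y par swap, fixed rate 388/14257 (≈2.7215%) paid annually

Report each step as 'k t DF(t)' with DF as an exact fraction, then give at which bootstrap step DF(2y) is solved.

1 1 9763/10000
2 2 9527/10000
3 3 1153/1250
DF(2y) is solved at step 2

step 1 [1y] bond c/1=3/200: DF=(1981889/2000000 − 3/200·(0))/(1+3/200) = 9763/10000 ≈ 0.976300
step 2 [2y] swap r/1=473/19290: DF=(1 − 473/19290·(0.976300))/(1+473/19290) = 9527/10000 ≈ 0.952700
step 3 [3y] swap r/1=388/14257: DF=(1 − 388/14257·(0.976300+0.952700))/(1+388/14257) = 1153/1250 ≈ 0.922400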